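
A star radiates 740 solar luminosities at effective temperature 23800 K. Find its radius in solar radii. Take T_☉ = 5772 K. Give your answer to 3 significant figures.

R/R_☉ = √(L/L_☉) / (T/T_☉)² = √(740) / (4.123)²
       = 27.20 / 17.00 = 1.600.

1.60 solar radii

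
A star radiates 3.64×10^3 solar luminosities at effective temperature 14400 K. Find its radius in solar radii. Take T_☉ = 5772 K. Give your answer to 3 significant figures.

R/R_☉ = √(L/L_☉) / (T/T_☉)² = √(3.64×10^3) / (2.495)²
       = 60.33 / 6.224 = 9.693.

9.69 solar radii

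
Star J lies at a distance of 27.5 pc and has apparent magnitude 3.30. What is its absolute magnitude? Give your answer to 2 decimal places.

M = m − 5 log₁₀(d/10 pc) = 3.30 − 5 log₁₀(27.5/10)
  = 3.30 − 5 × 0.439 = 3.30 − 2.20 = 1.10.

1.10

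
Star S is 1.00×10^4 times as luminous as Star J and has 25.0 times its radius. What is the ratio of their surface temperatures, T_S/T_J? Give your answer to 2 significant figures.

2.0

L ∝ R²T⁴ gives T ∝ (L/R²)^(1/4), so
T_S/T_J = (1.00×10^4 / 25.0²)^(1/4) = (16.00)^(1/4) = 2.000.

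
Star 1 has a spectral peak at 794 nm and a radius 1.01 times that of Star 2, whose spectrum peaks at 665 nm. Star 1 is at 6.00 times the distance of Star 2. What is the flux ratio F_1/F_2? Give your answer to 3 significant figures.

0.0139

Wien's law: T_1/T_2 = λ_2/λ_1 = 665/794 = 0.8375.
L_1/L_2 = (R_1/R_2)²(T_1/T_2)⁴ = (1.01)²(0.8375)⁴ = 0.5019.
F_1/F_2 = (L_1/L_2)/(d_1/d_2)² = 0.5019/(6.00)² = 0.01394.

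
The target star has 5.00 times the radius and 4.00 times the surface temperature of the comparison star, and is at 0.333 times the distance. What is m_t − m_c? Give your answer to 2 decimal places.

L_t/L_c = (5.00)²(4.00)⁴ = 6400.
F_t/F_c = (L_t/L_c)/(d_t/d_c)² = 6400/0.1109 = 5.772×10^4.
m_t − m_c = −2.5 log₁₀(5.772×10^4) = -11.90.

-11.90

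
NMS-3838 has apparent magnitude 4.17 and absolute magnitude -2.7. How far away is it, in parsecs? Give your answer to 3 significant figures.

m − M = 5 log₁₀(d/10 pc)
4.17 − (-2.7) = 6.87 = 5 log₁₀(d/10)
d = 10 × 10^(6.87/5) = 10 × 10^1.374 = 236.6 pc.

237 pc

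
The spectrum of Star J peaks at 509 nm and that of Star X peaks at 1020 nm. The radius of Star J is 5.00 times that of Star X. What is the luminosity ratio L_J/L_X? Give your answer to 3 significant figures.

403

Wien's law gives T ∝ 1/λ_max, so T_J/T_X = λ_X/λ_J = 1020/509 = 2.004.
Then L ∝ R²T⁴ gives L_J/L_X = (5.00)² × (2.004)⁴ = 25.00 × 16.13 = 403.2.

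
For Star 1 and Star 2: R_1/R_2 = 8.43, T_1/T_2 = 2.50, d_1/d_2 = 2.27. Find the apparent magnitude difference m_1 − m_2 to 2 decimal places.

L_1/L_2 = (8.43)²(2.50)⁴ = 2776.
F_1/F_2 = (L_1/L_2)/(d_1/d_2)² = 2776/5.153 = 538.7.
m_1 − m_2 = −2.5 log₁₀(538.7) = -6.83.

-6.83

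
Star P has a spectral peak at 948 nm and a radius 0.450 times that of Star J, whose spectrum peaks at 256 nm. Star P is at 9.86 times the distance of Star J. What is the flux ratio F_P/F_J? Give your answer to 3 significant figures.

Wien's law: T_P/T_J = λ_J/λ_P = 256/948 = 0.2700.
L_P/L_J = (R_P/R_J)²(T_P/T_J)⁴ = (0.450)²(0.2700)⁴ = 0.001077.
F_P/F_J = (L_P/L_J)/(d_P/d_J)² = 0.001077/(9.86)² = 1.108×10^-5.

1.11×10^-5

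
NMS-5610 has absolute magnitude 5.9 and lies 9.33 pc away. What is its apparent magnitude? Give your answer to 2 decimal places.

5.75

m = M + 5 log₁₀(d/10 pc) = 5.9 + 5 log₁₀(9.33/10)
  = 5.9 + 5 × -0.030 = 5.9 + -0.15 = 5.75.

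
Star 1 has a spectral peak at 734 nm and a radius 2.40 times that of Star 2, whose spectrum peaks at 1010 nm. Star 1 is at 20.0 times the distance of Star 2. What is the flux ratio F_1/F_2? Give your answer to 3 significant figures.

Wien's law: T_1/T_2 = λ_2/λ_1 = 1010/734 = 1.376.
L_1/L_2 = (R_1/R_2)²(T_1/T_2)⁴ = (2.40)²(1.376)⁴ = 20.65.
F_1/F_2 = (L_1/L_2)/(d_1/d_2)² = 20.65/(20.0)² = 0.05163.

0.0516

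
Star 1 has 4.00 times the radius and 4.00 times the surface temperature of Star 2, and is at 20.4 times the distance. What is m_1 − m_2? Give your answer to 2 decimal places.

-2.48

L_1/L_2 = (4.00)²(4.00)⁴ = 4096.
F_1/F_2 = (L_1/L_2)/(d_1/d_2)² = 4096/416.2 = 9.842.
m_1 − m_2 = −2.5 log₁₀(9.842) = -2.48.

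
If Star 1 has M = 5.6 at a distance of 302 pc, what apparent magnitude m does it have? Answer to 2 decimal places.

13.00

m = M + 5 log₁₀(d/10 pc) = 5.6 + 5 log₁₀(302/10)
  = 5.6 + 5 × 1.480 = 5.6 + 7.40 = 13.00.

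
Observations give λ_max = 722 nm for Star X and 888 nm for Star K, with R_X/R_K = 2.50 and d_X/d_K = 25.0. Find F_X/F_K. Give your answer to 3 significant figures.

Wien's law: T_X/T_K = λ_K/λ_X = 888/722 = 1.230.
L_X/L_K = (R_X/R_K)²(T_X/T_K)⁴ = (2.50)²(1.230)⁴ = 14.30.
F_X/F_K = (L_X/L_K)/(d_X/d_K)² = 14.30/(25.0)² = 0.02288.

0.0229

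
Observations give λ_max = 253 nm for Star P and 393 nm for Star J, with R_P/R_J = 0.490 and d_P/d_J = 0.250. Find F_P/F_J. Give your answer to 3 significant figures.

Wien's law: T_P/T_J = λ_J/λ_P = 393/253 = 1.553.
L_P/L_J = (R_P/R_J)²(T_P/T_J)⁴ = (0.490)²(1.553)⁴ = 1.398.
F_P/F_J = (L_P/L_J)/(d_P/d_J)² = 1.398/(0.250)² = 22.37.

22.4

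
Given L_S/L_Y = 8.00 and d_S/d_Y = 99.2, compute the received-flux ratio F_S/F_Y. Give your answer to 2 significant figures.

F = L/(4πd²), so F_S/F_Y = (L_S/L_Y) / (d_S/d_Y)²
= 8.00 / (99.2)² = 8.00 / 9841 = 8.130×10^-4.

8.1×10^-4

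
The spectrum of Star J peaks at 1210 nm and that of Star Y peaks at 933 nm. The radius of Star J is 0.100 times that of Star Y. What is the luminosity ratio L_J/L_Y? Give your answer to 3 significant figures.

0.00353

Wien's law gives T ∝ 1/λ_max, so T_J/T_Y = λ_Y/λ_J = 933/1210 = 0.7711.
Then L ∝ R²T⁴ gives L_J/L_Y = (0.100)² × (0.7711)⁴ = 0.01000 × 0.3535 = 0.003535.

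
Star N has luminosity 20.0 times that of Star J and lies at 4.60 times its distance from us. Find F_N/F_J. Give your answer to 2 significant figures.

F = L/(4πd²), so F_N/F_J = (L_N/L_J) / (d_N/d_J)²
= 20.0 / (4.60)² = 20.0 / 21.16 = 0.9452.

0.95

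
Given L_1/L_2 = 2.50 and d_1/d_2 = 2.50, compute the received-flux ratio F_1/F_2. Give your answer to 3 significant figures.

F = L/(4πd²), so F_1/F_2 = (L_1/L_2) / (d_1/d_2)²
= 2.50 / (2.50)² = 2.50 / 6.250 = 0.4000.

0.400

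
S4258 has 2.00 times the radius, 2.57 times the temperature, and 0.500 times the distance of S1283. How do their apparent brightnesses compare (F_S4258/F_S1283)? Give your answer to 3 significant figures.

698

L_S4258/L_S1283 = (R_S4258/R_S1283)²(T_S4258/T_S1283)⁴ = (2.00)² × (2.57)⁴ = 174.5.
F_S4258/F_S1283 = (L_S4258/L_S1283)/(d_S4258/d_S1283)² = 174.5 / (0.500)² = 698.0.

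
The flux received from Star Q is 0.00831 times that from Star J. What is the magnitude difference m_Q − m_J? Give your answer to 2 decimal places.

5.20

m_Q − m_J = −2.5 log₁₀(F_Q/F_J) = −2.5 log₁₀(0.00831) = −2.5 × (-2.080) = 5.201.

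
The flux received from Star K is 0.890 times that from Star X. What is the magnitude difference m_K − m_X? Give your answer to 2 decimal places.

0.13

m_K − m_X = −2.5 log₁₀(F_K/F_X) = −2.5 log₁₀(0.890) = −2.5 × (-0.051) = 0.127.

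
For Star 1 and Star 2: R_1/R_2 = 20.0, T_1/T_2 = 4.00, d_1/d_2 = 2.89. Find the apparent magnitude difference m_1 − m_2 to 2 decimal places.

-10.22

L_1/L_2 = (20.0)²(4.00)⁴ = 1.024×10^5.
F_1/F_2 = (L_1/L_2)/(d_1/d_2)² = 1.024×10^5/8.352 = 1.226×10^4.
m_1 − m_2 = −2.5 log₁₀(1.226×10^4) = -10.22.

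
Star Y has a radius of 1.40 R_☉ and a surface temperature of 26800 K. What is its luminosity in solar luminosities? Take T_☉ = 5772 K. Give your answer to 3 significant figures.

L/L_☉ = (R/R_☉)² (T/T_☉)⁴ = (1.40)² × (26800/5772)⁴
       = 1.960 × (4.643)⁴ = 1.960 × 464.8 = 910.9.

911 solar luminosities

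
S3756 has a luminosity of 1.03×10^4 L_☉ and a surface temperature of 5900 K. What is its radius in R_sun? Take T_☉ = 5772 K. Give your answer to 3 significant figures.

97.1 R_sun

R/R_☉ = √(L/L_☉) / (T/T_☉)² = √(1.03×10^4) / (1.022)²
       = 101.5 / 1.045 = 97.13.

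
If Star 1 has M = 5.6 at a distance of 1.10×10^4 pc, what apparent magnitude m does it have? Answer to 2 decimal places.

m = M + 5 log₁₀(d/10 pc) = 5.6 + 5 log₁₀(1.10×10^4/10)
  = 5.6 + 5 × 3.041 = 5.6 + 15.21 = 20.81.

20.81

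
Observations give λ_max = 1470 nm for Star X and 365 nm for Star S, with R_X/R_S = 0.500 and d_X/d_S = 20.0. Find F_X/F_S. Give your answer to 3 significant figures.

Wien's law: T_X/T_S = λ_S/λ_X = 365/1470 = 0.2483.
L_X/L_S = (R_X/R_S)²(T_X/T_S)⁴ = (0.500)²(0.2483)⁴ = 9.503×10^-4.
F_X/F_S = (L_X/L_S)/(d_X/d_S)² = 9.503×10^-4/(20.0)² = 2.376×10^-6.

2.38×10^-6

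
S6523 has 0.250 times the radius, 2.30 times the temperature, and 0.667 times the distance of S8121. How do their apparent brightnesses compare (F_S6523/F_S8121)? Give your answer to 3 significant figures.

3.93

L_S6523/L_S8121 = (R_S6523/R_S8121)²(T_S6523/T_S8121)⁴ = (0.250)² × (2.30)⁴ = 1.749.
F_S6523/F_S8121 = (L_S6523/L_S8121)/(d_S6523/d_S8121)² = 1.749 / (0.667)² = 3.931.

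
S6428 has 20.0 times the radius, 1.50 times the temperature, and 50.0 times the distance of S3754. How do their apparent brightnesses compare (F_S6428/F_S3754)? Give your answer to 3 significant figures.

0.810

L_S6428/L_S3754 = (R_S6428/R_S3754)²(T_S6428/T_S3754)⁴ = (20.0)² × (1.50)⁴ = 2025.
F_S6428/F_S3754 = (L_S6428/L_S3754)/(d_S6428/d_S3754)² = 2025 / (50.0)² = 0.8100.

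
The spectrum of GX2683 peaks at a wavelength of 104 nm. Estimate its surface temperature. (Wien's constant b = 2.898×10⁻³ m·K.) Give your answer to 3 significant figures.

2.79×10^4 K

T = b/λ_max = 2.898×10⁻³ / (104×10⁻⁹) = 2.787×10^4 K.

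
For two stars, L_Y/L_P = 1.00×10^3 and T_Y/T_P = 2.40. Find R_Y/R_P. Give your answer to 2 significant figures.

L ∝ R²T⁴ gives R ∝ √L / T², so
R_Y/R_P = √(1.00×10^3) / (2.40)² = 31.62 / 5.760 = 5.490.

5.5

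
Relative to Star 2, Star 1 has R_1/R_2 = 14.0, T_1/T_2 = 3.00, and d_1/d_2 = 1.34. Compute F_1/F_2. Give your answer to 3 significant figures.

L_1/L_2 = (R_1/R_2)²(T_1/T_2)⁴ = (14.0)² × (3.00)⁴ = 1.588×10^4.
F_1/F_2 = (L_1/L_2)/(d_1/d_2)² = 1.588×10^4 / (1.34)² = 8842.

8.84×10^3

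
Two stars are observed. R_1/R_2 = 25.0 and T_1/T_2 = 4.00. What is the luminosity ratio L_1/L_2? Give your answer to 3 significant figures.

1.60×10^5

From the Stefan–Boltzmann law, L ∝ R²T⁴, so
L_1/L_2 = (R_1/R_2)² (T_1/T_2)⁴ = (25.0)² × (4.00)⁴ = 625.0 × 256.0 = 1.600×10^5.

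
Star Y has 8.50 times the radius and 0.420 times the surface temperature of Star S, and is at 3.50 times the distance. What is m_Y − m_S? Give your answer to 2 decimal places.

L_Y/L_S = (8.50)²(0.420)⁴ = 2.248.
F_Y/F_S = (L_Y/L_S)/(d_Y/d_S)² = 2.248/12.25 = 0.1835.
m_Y − m_S = −2.5 log₁₀(0.1835) = 1.84.

1.84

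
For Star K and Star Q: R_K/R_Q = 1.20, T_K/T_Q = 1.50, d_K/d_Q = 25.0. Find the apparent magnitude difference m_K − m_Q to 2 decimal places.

L_K/L_Q = (1.20)²(1.50)⁴ = 7.290.
F_K/F_Q = (L_K/L_Q)/(d_K/d_Q)² = 7.290/625.0 = 0.01166.
m_K − m_Q = −2.5 log₁₀(0.01166) = 4.83.

4.83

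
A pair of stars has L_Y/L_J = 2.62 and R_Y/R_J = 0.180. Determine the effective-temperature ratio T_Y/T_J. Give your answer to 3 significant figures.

3.00

L ∝ R²T⁴ gives T ∝ (L/R²)^(1/4), so
T_Y/T_J = (2.62 / 0.180²)^(1/4) = (80.86)^(1/4) = 2.999.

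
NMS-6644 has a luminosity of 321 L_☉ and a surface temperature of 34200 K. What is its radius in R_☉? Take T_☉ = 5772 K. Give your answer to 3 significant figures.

R/R_☉ = √(L/L_☉) / (T/T_☉)² = √(321) / (5.925)²
       = 17.92 / 35.11 = 0.5103.

0.510 R_☉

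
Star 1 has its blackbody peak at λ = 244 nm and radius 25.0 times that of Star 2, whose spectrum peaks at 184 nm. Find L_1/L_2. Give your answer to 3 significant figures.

Wien's law gives T ∝ 1/λ_max, so T_1/T_2 = λ_2/λ_1 = 184/244 = 0.7541.
Then L ∝ R²T⁴ gives L_1/L_2 = (25.0)² × (0.7541)⁴ = 625.0 × 0.3234 = 202.1.

202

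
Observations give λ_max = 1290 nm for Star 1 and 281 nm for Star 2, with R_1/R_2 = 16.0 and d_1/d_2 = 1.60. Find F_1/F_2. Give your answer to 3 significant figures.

0.225

Wien's law: T_1/T_2 = λ_2/λ_1 = 281/1290 = 0.2178.
L_1/L_2 = (R_1/R_2)²(T_1/T_2)⁴ = (16.0)²(0.2178)⁴ = 0.5764.
F_1/F_2 = (L_1/L_2)/(d_1/d_2)² = 0.5764/(1.60)² = 0.2251.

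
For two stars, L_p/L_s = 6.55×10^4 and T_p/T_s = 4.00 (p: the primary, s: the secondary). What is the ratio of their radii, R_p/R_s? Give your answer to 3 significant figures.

L ∝ R²T⁴ gives R ∝ √L / T², so
R_p/R_s = √(6.55×10^4) / (4.00)² = 255.9 / 16.00 = 16.00.

16.0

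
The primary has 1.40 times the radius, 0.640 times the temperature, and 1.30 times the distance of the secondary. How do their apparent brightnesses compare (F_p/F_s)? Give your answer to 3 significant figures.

L_p/L_s = (R_p/R_s)²(T_p/T_s)⁴ = (1.40)² × (0.640)⁴ = 0.3288.
F_p/F_s = (L_p/L_s)/(d_p/d_s)² = 0.3288 / (1.30)² = 0.1946.

0.195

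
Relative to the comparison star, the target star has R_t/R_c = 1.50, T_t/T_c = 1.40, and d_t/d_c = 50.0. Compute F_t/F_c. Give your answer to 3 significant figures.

L_t/L_c = (R_t/R_c)²(T_t/T_c)⁴ = (1.50)² × (1.40)⁴ = 8.644.
F_t/F_c = (L_t/L_c)/(d_t/d_c)² = 8.644 / (50.0)² = 0.003457.

0.00346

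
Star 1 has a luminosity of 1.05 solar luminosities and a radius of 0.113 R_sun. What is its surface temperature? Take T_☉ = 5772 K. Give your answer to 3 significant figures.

T/T_☉ = (L/L_☉)^(1/4) / (R/R_☉)^(1/2)
T = 5772 × (1.05)^(1/4) / √(0.113) = 5772 × 1.012 / 0.3362 = 1.738×10^4 K.

1.74×10^4 K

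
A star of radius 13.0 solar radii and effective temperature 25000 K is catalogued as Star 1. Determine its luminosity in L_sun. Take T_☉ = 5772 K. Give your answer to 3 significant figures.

L/L_☉ = (R/R_☉)² (T/T_☉)⁴ = (13.0)² × (25000/5772)⁴
       = 169.0 × (4.331)⁴ = 169.0 × 351.9 = 5.948×10^4.

5.95×10^4 L_sun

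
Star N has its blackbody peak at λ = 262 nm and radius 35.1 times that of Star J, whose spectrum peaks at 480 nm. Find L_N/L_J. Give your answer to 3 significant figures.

1.39×10^4

Wien's law gives T ∝ 1/λ_max, so T_N/T_J = λ_J/λ_N = 480/262 = 1.832.
Then L ∝ R²T⁴ gives L_N/L_J = (35.1)² × (1.832)⁴ = 1232 × 11.27 = 1.388×10^4.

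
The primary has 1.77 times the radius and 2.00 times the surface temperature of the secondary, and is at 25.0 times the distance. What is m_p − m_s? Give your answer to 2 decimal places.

L_p/L_s = (1.77)²(2.00)⁴ = 50.13.
F_p/F_s = (L_p/L_s)/(d_p/d_s)² = 50.13/625.0 = 0.08020.
m_p − m_s = −2.5 log₁₀(0.08020) = 2.74.

2.74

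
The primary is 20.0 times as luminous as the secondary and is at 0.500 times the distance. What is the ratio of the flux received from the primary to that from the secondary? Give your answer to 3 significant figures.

F = L/(4πd²), so F_p/F_s = (L_p/L_s) / (d_p/d_s)²
= 20.0 / (0.500)² = 20.0 / 0.2500 = 80.00.

80.0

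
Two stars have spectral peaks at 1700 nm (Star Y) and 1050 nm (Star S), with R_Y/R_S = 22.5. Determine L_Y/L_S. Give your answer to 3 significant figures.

73.7

Wien's law gives T ∝ 1/λ_max, so T_Y/T_S = λ_S/λ_Y = 1050/1700 = 0.6176.
Then L ∝ R²T⁴ gives L_Y/L_S = (22.5)² × (0.6176)⁴ = 506.2 × 0.1455 = 73.68.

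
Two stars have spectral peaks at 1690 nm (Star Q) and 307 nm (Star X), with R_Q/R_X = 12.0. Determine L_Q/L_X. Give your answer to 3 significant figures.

0.157

Wien's law gives T ∝ 1/λ_max, so T_Q/T_X = λ_X/λ_Q = 307/1690 = 0.1817.
Then L ∝ R²T⁴ gives L_Q/L_X = (12.0)² × (0.1817)⁴ = 144.0 × 0.001089 = 0.1568.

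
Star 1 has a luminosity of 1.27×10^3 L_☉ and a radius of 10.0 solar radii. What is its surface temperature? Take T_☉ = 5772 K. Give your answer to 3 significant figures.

T/T_☉ = (L/L_☉)^(1/4) / (R/R_☉)^(1/2)
T = 5772 × (1.27×10^3)^(1/4) / √(10.0) = 5772 × 5.970 / 3.162 = 1.090×10^4 K.

1.09×10^4 K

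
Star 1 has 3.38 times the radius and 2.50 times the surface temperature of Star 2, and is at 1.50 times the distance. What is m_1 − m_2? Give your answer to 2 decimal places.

L_1/L_2 = (3.38)²(2.50)⁴ = 446.3.
F_1/F_2 = (L_1/L_2)/(d_1/d_2)² = 446.3/2.250 = 198.3.
m_1 − m_2 = −2.5 log₁₀(198.3) = -5.74.

-5.74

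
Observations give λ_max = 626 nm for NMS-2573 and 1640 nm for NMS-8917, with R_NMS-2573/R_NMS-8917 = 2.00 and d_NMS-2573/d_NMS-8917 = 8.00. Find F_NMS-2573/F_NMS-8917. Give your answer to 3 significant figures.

Wien's law: T_NMS-2573/T_NMS-8917 = λ_NMS-8917/λ_NMS-2573 = 1640/626 = 2.620.
L_NMS-2573/L_NMS-8917 = (R_NMS-2573/R_NMS-8917)²(T_NMS-2573/T_NMS-8917)⁴ = (2.00)²(2.620)⁴ = 188.4.
F_NMS-2573/F_NMS-8917 = (L_NMS-2573/L_NMS-8917)/(d_NMS-2573/d_NMS-8917)² = 188.4/(8.00)² = 2.944.

2.94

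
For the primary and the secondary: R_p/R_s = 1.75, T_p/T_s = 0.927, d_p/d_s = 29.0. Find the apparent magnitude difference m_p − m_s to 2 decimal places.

6.43

L_p/L_s = (1.75)²(0.927)⁴ = 2.261.
F_p/F_s = (L_p/L_s)/(d_p/d_s)² = 2.261/841.0 = 0.002689.
m_p − m_s = −2.5 log₁₀(0.002689) = 6.43.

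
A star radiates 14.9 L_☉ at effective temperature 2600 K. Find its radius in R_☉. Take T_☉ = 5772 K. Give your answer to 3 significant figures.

R/R_☉ = √(L/L_☉) / (T/T_☉)² = √(14.9) / (0.4505)²
       = 3.860 / 0.2029 = 19.02.

19.0 R_☉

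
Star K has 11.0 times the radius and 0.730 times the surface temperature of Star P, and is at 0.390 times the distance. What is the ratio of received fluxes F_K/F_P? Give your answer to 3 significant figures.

226

L_K/L_P = (R_K/R_P)²(T_K/T_P)⁴ = (11.0)² × (0.730)⁴ = 34.36.
F_K/F_P = (L_K/L_P)/(d_K/d_P)² = 34.36 / (0.390)² = 225.9.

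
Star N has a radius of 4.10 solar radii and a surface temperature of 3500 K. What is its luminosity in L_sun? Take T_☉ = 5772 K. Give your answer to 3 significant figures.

L/L_☉ = (R/R_☉)² (T/T_☉)⁴ = (4.10)² × (3500/5772)⁴
       = 16.81 × (0.6064)⁴ = 16.81 × 0.1352 = 2.273.

2.27 L_sun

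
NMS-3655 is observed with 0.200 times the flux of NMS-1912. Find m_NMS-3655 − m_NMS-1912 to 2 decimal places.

1.75

m_NMS-3655 − m_NMS-1912 = −2.5 log₁₀(F_NMS-3655/F_NMS-1912) = −2.5 log₁₀(0.200) = −2.5 × (-0.699) = 1.747.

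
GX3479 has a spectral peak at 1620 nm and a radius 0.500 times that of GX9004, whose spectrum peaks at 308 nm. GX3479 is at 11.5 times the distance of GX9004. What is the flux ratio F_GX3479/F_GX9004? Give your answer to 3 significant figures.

2.47×10^-6

Wien's law: T_GX3479/T_GX9004 = λ_GX9004/λ_GX3479 = 308/1620 = 0.1901.
L_GX3479/L_GX9004 = (R_GX3479/R_GX9004)²(T_GX3479/T_GX9004)⁴ = (0.500)²(0.1901)⁴ = 3.267×10^-4.
F_GX3479/F_GX9004 = (L_GX3479/L_GX9004)/(d_GX3479/d_GX9004)² = 3.267×10^-4/(11.5)² = 2.470×10^-6.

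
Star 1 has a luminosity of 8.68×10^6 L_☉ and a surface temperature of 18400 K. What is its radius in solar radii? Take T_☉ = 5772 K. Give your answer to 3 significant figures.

R/R_☉ = √(L/L_☉) / (T/T_☉)² = √(8.68×10^6) / (3.188)²
       = 2946 / 10.16 = 289.9.

290 solar radii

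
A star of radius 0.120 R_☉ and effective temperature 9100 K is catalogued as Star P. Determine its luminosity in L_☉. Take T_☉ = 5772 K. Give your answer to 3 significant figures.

0.0890 L_☉

L/L_☉ = (R/R_☉)² (T/T_☉)⁴ = (0.120)² × (9100/5772)⁴
       = 0.01440 × (1.577)⁴ = 0.01440 × 6.178 = 0.08897.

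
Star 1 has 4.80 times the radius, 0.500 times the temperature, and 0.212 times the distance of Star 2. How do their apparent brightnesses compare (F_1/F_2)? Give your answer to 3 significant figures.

L_1/L_2 = (R_1/R_2)²(T_1/T_2)⁴ = (4.80)² × (0.500)⁴ = 1.440.
F_1/F_2 = (L_1/L_2)/(d_1/d_2)² = 1.440 / (0.212)² = 32.04.

32.0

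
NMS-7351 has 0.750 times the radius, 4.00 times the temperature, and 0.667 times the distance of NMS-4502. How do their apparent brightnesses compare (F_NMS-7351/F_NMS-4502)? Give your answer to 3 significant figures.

L_NMS-7351/L_NMS-4502 = (R_NMS-7351/R_NMS-4502)²(T_NMS-7351/T_NMS-4502)⁴ = (0.750)² × (4.00)⁴ = 144.0.
F_NMS-7351/F_NMS-4502 = (L_NMS-7351/L_NMS-4502)/(d_NMS-7351/d_NMS-4502)² = 144.0 / (0.667)² = 323.7.

324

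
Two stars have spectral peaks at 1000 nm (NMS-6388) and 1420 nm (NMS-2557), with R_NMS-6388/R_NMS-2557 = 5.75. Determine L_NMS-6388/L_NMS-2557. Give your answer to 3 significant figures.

Wien's law gives T ∝ 1/λ_max, so T_NMS-6388/T_NMS-2557 = λ_NMS-2557/λ_NMS-6388 = 1420/1000 = 1.420.
Then L ∝ R²T⁴ gives L_NMS-6388/L_NMS-2557 = (5.75)² × (1.420)⁴ = 33.06 × 4.066 = 134.4.

134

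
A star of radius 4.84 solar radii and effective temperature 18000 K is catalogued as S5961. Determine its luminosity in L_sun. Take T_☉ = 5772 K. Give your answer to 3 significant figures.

2.22×10^3 L_sun

L/L_☉ = (R/R_☉)² (T/T_☉)⁴ = (4.84)² × (18000/5772)⁴
       = 23.43 × (3.119)⁴ = 23.43 × 94.58 = 2216.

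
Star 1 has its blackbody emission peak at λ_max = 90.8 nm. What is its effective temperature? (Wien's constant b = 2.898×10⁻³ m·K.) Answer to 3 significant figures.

3.19×10^4 K

T = b/λ_max = 2.898×10⁻³ / (90.8×10⁻⁹) = 3.192×10^4 K.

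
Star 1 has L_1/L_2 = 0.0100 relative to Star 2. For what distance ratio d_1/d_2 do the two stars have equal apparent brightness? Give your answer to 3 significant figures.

0.100

Equal flux requires L_1/d_1² = L_2/d_2², so d_1/d_2 = √(L_1/L_2)
= √(0.0100) = 0.1000.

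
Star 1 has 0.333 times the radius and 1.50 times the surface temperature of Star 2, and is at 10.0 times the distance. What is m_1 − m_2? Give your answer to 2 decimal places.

L_1/L_2 = (0.333)²(1.50)⁴ = 0.5614.
F_1/F_2 = (L_1/L_2)/(d_1/d_2)² = 0.5614/100.0 = 0.005614.
m_1 − m_2 = −2.5 log₁₀(0.005614) = 5.63.

5.63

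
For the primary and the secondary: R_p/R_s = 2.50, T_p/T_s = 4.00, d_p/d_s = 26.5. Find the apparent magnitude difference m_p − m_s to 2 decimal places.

L_p/L_s = (2.50)²(4.00)⁴ = 1600.
F_p/F_s = (L_p/L_s)/(d_p/d_s)² = 1600/702.2 = 2.278.
m_p − m_s = −2.5 log₁₀(2.278) = -0.89.

-0.89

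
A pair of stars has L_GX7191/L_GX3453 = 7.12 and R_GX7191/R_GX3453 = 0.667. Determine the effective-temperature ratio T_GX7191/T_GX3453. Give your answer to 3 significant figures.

L ∝ R²T⁴ gives T ∝ (L/R²)^(1/4), so
T_GX7191/T_GX3453 = (7.12 / 0.667²)^(1/4) = (16.00)^(1/4) = 2.000.

2.00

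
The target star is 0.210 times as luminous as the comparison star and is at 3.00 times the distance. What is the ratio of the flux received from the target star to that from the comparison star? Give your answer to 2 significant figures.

0.023

F = L/(4πd²), so F_t/F_c = (L_t/L_c) / (d_t/d_c)²
= 0.210 / (3.00)² = 0.210 / 9.000 = 0.02333.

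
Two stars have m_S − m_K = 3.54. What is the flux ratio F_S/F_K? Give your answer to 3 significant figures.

F_S/F_K = 10^(−(m_S − m_K)/2.5) = 10^(-3.54/2.5) = 10^-1.416 = 0.03837.

0.0384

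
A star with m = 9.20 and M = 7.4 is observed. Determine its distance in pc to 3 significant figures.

m − M = 5 log₁₀(d/10 pc)
9.20 − (7.4) = 1.80 = 5 log₁₀(d/10)
d = 10 × 10^(1.80/5) = 10 × 10^0.360 = 22.91 pc.

22.9 pc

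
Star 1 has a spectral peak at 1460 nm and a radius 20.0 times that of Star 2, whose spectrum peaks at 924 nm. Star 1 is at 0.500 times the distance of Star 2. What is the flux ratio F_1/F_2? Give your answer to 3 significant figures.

Wien's law: T_1/T_2 = λ_2/λ_1 = 924/1460 = 0.6329.
L_1/L_2 = (R_1/R_2)²(T_1/T_2)⁴ = (20.0)²(0.6329)⁴ = 64.17.
F_1/F_2 = (L_1/L_2)/(d_1/d_2)² = 64.17/(0.500)² = 256.7.

257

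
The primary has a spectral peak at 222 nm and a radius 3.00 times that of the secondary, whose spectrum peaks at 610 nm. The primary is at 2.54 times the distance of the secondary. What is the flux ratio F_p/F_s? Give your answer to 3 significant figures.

Wien's law: T_p/T_s = λ_s/λ_p = 610/222 = 2.748.
L_p/L_s = (R_p/R_s)²(T_p/T_s)⁴ = (3.00)²(2.748)⁴ = 513.0.
F_p/F_s = (L_p/L_s)/(d_p/d_s)² = 513.0/(2.54)² = 79.52.

79.5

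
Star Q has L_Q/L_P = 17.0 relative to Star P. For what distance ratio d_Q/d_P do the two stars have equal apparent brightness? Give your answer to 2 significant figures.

Equal flux requires L_Q/d_Q² = L_P/d_P², so d_Q/d_P = √(L_Q/L_P)
= √(17.0) = 4.123.

4.1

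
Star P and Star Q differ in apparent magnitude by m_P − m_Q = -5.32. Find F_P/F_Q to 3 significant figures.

134

F_P/F_Q = 10^(−(m_P − m_Q)/2.5) = 10^(5.32/2.5) = 10^2.128 = 134.3.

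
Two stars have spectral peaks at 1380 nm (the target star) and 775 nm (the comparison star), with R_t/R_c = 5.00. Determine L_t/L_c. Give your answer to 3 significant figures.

Wien's law gives T ∝ 1/λ_max, so T_t/T_c = λ_c/λ_t = 775/1380 = 0.5616.
Then L ∝ R²T⁴ gives L_t/L_c = (5.00)² × (0.5616)⁴ = 25.00 × 0.09947 = 2.487.

2.49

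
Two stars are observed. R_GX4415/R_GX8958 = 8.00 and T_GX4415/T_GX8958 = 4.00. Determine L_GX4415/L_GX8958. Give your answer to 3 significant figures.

1.64×10^4

From the Stefan–Boltzmann law, L ∝ R²T⁴, so
L_GX4415/L_GX8958 = (R_GX4415/R_GX8958)² (T_GX4415/T_GX8958)⁴ = (8.00)² × (4.00)⁴ = 64.00 × 256.0 = 1.638×10^4.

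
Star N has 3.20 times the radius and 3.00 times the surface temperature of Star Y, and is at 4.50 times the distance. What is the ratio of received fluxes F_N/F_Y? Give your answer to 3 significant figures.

41.0

L_N/L_Y = (R_N/R_Y)²(T_N/T_Y)⁴ = (3.20)² × (3.00)⁴ = 829.4.
F_N/F_Y = (L_N/L_Y)/(d_N/d_Y)² = 829.4 / (4.50)² = 40.96.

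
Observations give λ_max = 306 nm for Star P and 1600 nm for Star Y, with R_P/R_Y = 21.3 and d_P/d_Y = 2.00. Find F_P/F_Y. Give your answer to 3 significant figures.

8.48×10^4

Wien's law: T_P/T_Y = λ_Y/λ_P = 1600/306 = 5.229.
L_P/L_Y = (R_P/R_Y)²(T_P/T_Y)⁴ = (21.3)²(5.229)⁴ = 3.391×10^5.
F_P/F_Y = (L_P/L_Y)/(d_P/d_Y)² = 3.391×10^5/(2.00)² = 8.478×10^4.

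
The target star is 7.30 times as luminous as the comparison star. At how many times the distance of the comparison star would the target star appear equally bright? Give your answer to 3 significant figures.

Equal flux requires L_t/d_t² = L_c/d_c², so d_t/d_c = √(L_t/L_c)
= √(7.30) = 2.702.

2.70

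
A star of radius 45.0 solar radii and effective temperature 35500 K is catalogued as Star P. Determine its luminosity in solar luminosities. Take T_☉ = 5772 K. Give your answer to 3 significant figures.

L/L_☉ = (R/R_☉)² (T/T_☉)⁴ = (45.0)² × (35500/5772)⁴
       = 2025 × (6.150)⁴ = 2025 × 1431 = 2.898×10^6.

2.90×10^6 solar luminosities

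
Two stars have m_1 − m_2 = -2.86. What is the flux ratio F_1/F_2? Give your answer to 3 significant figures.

13.9

F_1/F_2 = 10^(−(m_1 − m_2)/2.5) = 10^(2.86/2.5) = 10^1.144 = 13.93.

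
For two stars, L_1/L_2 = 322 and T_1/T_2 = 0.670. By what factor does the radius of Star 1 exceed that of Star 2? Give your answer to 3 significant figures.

40.0

L ∝ R²T⁴ gives R ∝ √L / T², so
R_1/R_2 = √(322) / (0.670)² = 17.94 / 0.4489 = 39.97.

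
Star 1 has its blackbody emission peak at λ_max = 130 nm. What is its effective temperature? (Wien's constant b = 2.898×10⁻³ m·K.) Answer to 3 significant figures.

2.23×10^4 K

T = b/λ_max = 2.898×10⁻³ / (130×10⁻⁹) = 2.229×10^4 K.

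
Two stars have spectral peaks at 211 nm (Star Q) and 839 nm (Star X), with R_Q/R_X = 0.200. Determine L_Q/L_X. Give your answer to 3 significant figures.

Wien's law gives T ∝ 1/λ_max, so T_Q/T_X = λ_X/λ_Q = 839/211 = 3.976.
Then L ∝ R²T⁴ gives L_Q/L_X = (0.200)² × (3.976)⁴ = 0.04000 × 250.0 = 9.999.

10.0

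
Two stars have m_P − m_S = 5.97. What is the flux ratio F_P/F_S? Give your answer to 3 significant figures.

0.00409

F_P/F_S = 10^(−(m_P − m_S)/2.5) = 10^(-5.97/2.5) = 10^-2.388 = 0.004093.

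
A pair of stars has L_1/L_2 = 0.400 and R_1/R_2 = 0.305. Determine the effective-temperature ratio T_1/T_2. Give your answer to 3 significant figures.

L ∝ R²T⁴ gives T ∝ (L/R²)^(1/4), so
T_1/T_2 = (0.400 / 0.305²)^(1/4) = (4.300)^(1/4) = 1.440.

1.44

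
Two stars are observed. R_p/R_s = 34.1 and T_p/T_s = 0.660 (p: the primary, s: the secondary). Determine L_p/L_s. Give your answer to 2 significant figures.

2.2×10^2

From the Stefan–Boltzmann law, L ∝ R²T⁴, so
L_p/L_s = (R_p/R_s)² (T_p/T_s)⁴ = (34.1)² × (0.660)⁴ = 1163 × 0.1897 = 220.6.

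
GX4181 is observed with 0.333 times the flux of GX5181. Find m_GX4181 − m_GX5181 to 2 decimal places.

1.19

m_GX4181 − m_GX5181 = −2.5 log₁₀(F_GX4181/F_GX5181) = −2.5 log₁₀(0.333) = −2.5 × (-0.478) = 1.194.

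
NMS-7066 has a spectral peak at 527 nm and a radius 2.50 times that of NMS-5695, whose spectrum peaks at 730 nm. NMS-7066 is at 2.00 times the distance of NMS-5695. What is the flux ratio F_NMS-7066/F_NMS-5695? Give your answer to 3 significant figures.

Wien's law: T_NMS-7066/T_NMS-5695 = λ_NMS-5695/λ_NMS-7066 = 730/527 = 1.385.
L_NMS-7066/L_NMS-5695 = (R_NMS-7066/R_NMS-5695)²(T_NMS-7066/T_NMS-5695)⁴ = (2.50)²(1.385)⁴ = 23.01.
F_NMS-7066/F_NMS-5695 = (L_NMS-7066/L_NMS-5695)/(d_NMS-7066/d_NMS-5695)² = 23.01/(2.00)² = 5.753.

5.75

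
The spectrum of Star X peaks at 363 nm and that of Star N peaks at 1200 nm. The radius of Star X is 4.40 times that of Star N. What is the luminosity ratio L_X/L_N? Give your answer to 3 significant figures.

Wien's law gives T ∝ 1/λ_max, so T_X/T_N = λ_N/λ_X = 1200/363 = 3.306.
Then L ∝ R²T⁴ gives L_X/L_N = (4.40)² × (3.306)⁴ = 19.36 × 119.4 = 2312.

2.31×10^3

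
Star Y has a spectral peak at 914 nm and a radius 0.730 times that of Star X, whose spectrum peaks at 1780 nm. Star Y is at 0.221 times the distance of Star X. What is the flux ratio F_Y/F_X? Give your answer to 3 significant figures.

Wien's law: T_Y/T_X = λ_X/λ_Y = 1780/914 = 1.947.
L_Y/L_X = (R_Y/R_X)²(T_Y/T_X)⁴ = (0.730)²(1.947)⁴ = 7.666.
F_Y/F_X = (L_Y/L_X)/(d_Y/d_X)² = 7.666/(0.221)² = 156.9.

157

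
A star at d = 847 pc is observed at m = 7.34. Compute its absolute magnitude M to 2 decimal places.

-2.30

M = m − 5 log₁₀(d/10 pc) = 7.34 − 5 log₁₀(847/10)
  = 7.34 − 5 × 1.928 = 7.34 − 9.64 = -2.30.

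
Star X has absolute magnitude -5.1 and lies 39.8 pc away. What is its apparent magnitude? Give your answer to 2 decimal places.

m = M + 5 log₁₀(d/10 pc) = -5.1 + 5 log₁₀(39.8/10)
  = -5.1 + 5 × 0.600 = -5.1 + 3.00 = -2.10.

-2.10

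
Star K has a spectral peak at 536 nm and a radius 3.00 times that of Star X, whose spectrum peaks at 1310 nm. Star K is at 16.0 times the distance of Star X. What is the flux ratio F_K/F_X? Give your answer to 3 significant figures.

1.25

Wien's law: T_K/T_X = λ_X/λ_K = 1310/536 = 2.444.
L_K/L_X = (R_K/R_X)²(T_K/T_X)⁴ = (3.00)²(2.444)⁴ = 321.1.
F_K/F_X = (L_K/L_X)/(d_K/d_X)² = 321.1/(16.0)² = 1.254.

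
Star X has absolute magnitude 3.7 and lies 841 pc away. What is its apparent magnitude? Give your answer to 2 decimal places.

m = M + 5 log₁₀(d/10 pc) = 3.7 + 5 log₁₀(841/10)
  = 3.7 + 5 × 1.925 = 3.7 + 9.62 = 13.32.

13.32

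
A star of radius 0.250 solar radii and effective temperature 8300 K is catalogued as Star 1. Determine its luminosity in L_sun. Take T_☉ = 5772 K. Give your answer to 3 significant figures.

L/L_☉ = (R/R_☉)² (T/T_☉)⁴ = (0.250)² × (8300/5772)⁴
       = 0.06250 × (1.438)⁴ = 0.06250 × 4.276 = 0.2672.

0.267 L_sun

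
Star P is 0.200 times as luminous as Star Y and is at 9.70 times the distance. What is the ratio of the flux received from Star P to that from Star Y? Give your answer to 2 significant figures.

F = L/(4πd²), so F_P/F_Y = (L_P/L_Y) / (d_P/d_Y)²
= 0.200 / (9.70)² = 0.200 / 94.09 = 0.002126.

0.0021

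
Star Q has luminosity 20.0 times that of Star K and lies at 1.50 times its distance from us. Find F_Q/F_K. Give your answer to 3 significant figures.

8.89

F = L/(4πd²), so F_Q/F_K = (L_Q/L_K) / (d_Q/d_K)²
= 20.0 / (1.50)² = 20.0 / 2.250 = 8.889.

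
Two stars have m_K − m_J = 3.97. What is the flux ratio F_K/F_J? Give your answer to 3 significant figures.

0.0258

F_K/F_J = 10^(−(m_K − m_J)/2.5) = 10^(-3.97/2.5) = 10^-1.588 = 0.02582.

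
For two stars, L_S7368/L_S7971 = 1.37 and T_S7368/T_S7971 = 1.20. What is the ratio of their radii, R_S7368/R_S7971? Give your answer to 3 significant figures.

L ∝ R²T⁴ gives R ∝ √L / T², so
R_S7368/R_S7971 = √(1.37) / (1.20)² = 1.170 / 1.440 = 0.8128.

0.813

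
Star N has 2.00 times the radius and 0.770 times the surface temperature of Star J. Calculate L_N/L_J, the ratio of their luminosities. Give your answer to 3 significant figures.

From the Stefan–Boltzmann law, L ∝ R²T⁴, so
L_N/L_J = (R_N/R_J)² (T_N/T_J)⁴ = (2.00)² × (0.770)⁴ = 4.000 × 0.3515 = 1.406.

1.41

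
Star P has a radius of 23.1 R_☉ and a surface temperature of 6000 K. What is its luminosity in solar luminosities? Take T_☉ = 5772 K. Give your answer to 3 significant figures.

623 solar luminosities

L/L_☉ = (R/R_☉)² (T/T_☉)⁴ = (23.1)² × (6000/5772)⁴
       = 533.6 × (1.040)⁴ = 533.6 × 1.168 = 623.1.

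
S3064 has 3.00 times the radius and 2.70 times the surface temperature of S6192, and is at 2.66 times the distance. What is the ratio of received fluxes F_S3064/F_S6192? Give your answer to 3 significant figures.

L_S3064/L_S6192 = (R_S3064/R_S6192)²(T_S3064/T_S6192)⁴ = (3.00)² × (2.70)⁴ = 478.3.
F_S3064/F_S6192 = (L_S3064/L_S6192)/(d_S3064/d_S6192)² = 478.3 / (2.66)² = 67.60.

67.6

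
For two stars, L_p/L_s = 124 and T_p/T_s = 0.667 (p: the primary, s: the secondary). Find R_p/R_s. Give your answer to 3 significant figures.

25.0

L ∝ R²T⁴ gives R ∝ √L / T², so
R_p/R_s = √(124) / (0.667)² = 11.14 / 0.4449 = 25.03.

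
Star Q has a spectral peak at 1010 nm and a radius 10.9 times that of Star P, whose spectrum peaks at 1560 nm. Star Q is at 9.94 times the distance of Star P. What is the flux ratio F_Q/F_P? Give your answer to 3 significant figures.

Wien's law: T_Q/T_P = λ_P/λ_Q = 1560/1010 = 1.545.
L_Q/L_P = (R_Q/R_P)²(T_Q/T_P)⁴ = (10.9)²(1.545)⁴ = 676.2.
F_Q/F_P = (L_Q/L_P)/(d_Q/d_P)² = 676.2/(9.94)² = 6.844.

6.84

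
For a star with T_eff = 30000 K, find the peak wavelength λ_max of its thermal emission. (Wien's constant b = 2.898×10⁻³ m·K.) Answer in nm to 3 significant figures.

λ_max = b/T = 2.898×10⁻³ / 30000 = 9.66×10^-8 m = 96.60 nm.

96.6 nm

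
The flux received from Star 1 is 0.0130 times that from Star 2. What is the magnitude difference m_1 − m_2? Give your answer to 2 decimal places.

m_1 − m_2 = −2.5 log₁₀(F_1/F_2) = −2.5 log₁₀(0.0130) = −2.5 × (-1.886) = 4.715.

4.72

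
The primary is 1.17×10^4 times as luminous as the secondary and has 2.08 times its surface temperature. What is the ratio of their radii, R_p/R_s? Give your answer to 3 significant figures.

L ∝ R²T⁴ gives R ∝ √L / T², so
R_p/R_s = √(1.17×10^4) / (2.08)² = 108.2 / 4.326 = 25.00.

25.0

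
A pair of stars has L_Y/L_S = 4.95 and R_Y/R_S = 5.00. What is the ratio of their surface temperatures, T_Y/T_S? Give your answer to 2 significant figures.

0.67

L ∝ R²T⁴ gives T ∝ (L/R²)^(1/4), so
T_Y/T_S = (4.95 / 5.00²)^(1/4) = (0.1980)^(1/4) = 0.6671.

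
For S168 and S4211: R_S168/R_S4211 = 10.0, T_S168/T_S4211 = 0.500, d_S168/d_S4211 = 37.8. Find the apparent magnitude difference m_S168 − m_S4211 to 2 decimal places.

5.90

L_S168/L_S4211 = (10.0)²(0.500)⁴ = 6.250.
F_S168/F_S4211 = (L_S168/L_S4211)/(d_S168/d_S4211)² = 6.250/1429 = 0.004374.
m_S168 − m_S4211 = −2.5 log₁₀(0.004374) = 5.90.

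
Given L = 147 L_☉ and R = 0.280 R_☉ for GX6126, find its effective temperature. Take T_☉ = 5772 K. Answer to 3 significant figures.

T/T_☉ = (L/L_☉)^(1/4) / (R/R_☉)^(1/2)
T = 5772 × (147)^(1/4) / √(0.280) = 5772 × 3.482 / 0.5292 = 3.798×10^4 K.

3.80×10^4 K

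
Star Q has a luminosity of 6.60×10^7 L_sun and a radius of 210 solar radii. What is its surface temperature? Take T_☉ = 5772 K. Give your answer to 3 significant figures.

T/T_☉ = (L/L_☉)^(1/4) / (R/R_☉)^(1/2)
T = 5772 × (6.60×10^7)^(1/4) / √(210) = 5772 × 90.13 / 14.49 = 3.590×10^4 K.

3.59×10^4 K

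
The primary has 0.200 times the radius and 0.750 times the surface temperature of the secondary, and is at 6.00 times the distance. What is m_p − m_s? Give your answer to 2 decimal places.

8.63

L_p/L_s = (0.200)²(0.750)⁴ = 0.01266.
F_p/F_s = (L_p/L_s)/(d_p/d_s)² = 0.01266/36.00 = 3.516×10^-4.
m_p − m_s = −2.5 log₁₀(3.516×10^-4) = 8.63.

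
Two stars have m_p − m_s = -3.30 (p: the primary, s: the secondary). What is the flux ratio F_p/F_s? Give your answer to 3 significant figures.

20.9

F_p/F_s = 10^(−(m_p − m_s)/2.5) = 10^(3.30/2.5) = 10^1.320 = 20.89.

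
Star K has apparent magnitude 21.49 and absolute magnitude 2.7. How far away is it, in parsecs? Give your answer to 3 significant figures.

5.73×10^4 pc

m − M = 5 log₁₀(d/10 pc)
21.49 − (2.7) = 18.79 = 5 log₁₀(d/10)
d = 10 × 10^(18.79/5) = 10 × 10^3.758 = 5.728×10^4 pc.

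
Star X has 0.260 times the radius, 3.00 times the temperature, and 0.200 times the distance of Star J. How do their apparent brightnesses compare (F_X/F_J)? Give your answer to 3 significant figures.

137

L_X/L_J = (R_X/R_J)²(T_X/T_J)⁴ = (0.260)² × (3.00)⁴ = 5.476.
F_X/F_J = (L_X/L_J)/(d_X/d_J)² = 5.476 / (0.200)² = 136.9.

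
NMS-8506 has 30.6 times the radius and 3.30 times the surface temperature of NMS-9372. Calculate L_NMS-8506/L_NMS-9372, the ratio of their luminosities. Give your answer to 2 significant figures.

1.1×10^5

From the Stefan–Boltzmann law, L ∝ R²T⁴, so
L_NMS-8506/L_NMS-9372 = (R_NMS-8506/R_NMS-9372)² (T_NMS-8506/T_NMS-9372)⁴ = (30.6)² × (3.30)⁴ = 936.4 × 118.6 = 1.110×10^5.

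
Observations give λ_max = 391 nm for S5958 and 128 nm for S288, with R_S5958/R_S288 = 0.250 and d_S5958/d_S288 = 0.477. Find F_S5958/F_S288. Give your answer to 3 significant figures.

Wien's law: T_S5958/T_S288 = λ_S288/λ_S5958 = 128/391 = 0.3274.
L_S5958/L_S288 = (R_S5958/R_S288)²(T_S5958/T_S288)⁴ = (0.250)²(0.3274)⁴ = 7.178×10^-4.
F_S5958/F_S288 = (L_S5958/L_S288)/(d_S5958/d_S288)² = 7.178×10^-4/(0.477)² = 0.003155.

0.00315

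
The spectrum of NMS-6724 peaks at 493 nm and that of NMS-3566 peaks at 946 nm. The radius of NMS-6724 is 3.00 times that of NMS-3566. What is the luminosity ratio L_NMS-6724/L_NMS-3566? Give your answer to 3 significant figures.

122

Wien's law gives T ∝ 1/λ_max, so T_NMS-6724/T_NMS-3566 = λ_NMS-3566/λ_NMS-6724 = 946/493 = 1.919.
Then L ∝ R²T⁴ gives L_NMS-6724/L_NMS-3566 = (3.00)² × (1.919)⁴ = 9.000 × 13.56 = 122.0.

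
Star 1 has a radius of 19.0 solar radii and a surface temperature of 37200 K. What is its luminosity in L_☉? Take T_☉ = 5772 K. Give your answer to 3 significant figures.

L/L_☉ = (R/R_☉)² (T/T_☉)⁴ = (19.0)² × (37200/5772)⁴
       = 361.0 × (6.445)⁴ = 361.0 × 1725 = 6.228×10^5.

6.23×10^5 L_☉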